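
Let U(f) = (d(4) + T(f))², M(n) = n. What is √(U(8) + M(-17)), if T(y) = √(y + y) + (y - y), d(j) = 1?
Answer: 2*√2 ≈ 2.8284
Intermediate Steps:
T(y) = √2*√y (T(y) = √(2*y) + 0 = √2*√y + 0 = √2*√y)
U(f) = (1 + √2*√f)²
√(U(8) + M(-17)) = √((1 + √2*√8)² - 17) = √((1 + √2*(2*√2))² - 17) = √((1 + 4)² - 17) = √(5² - 17) = √(25 - 17) = √8 = 2*√2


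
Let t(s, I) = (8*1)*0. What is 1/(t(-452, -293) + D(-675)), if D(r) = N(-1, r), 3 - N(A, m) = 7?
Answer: -¼ ≈ -0.25000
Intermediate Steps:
N(A, m) = -4 (N(A, m) = 3 - 1*7 = 3 - 7 = -4)
t(s, I) = 0 (t(s, I) = 8*0 = 0)
D(r) = -4
1/(t(-452, -293) + D(-675)) = 1/(0 - 4) = 1/(-4) = -¼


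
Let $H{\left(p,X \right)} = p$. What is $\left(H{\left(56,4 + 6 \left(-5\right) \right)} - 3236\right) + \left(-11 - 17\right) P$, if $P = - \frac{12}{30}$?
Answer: $- \frac{15844}{5} \approx -3168.8$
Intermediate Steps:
$P = - \frac{2}{5}$ ($P = \left(-12\right) \frac{1}{30} = - \frac{2}{5} \approx -0.4$)
$\left(H{\left(56,4 + 6 \left(-5\right) \right)} - 3236\right) + \left(-11 - 17\right) P = \left(56 - 3236\right) + \left(-11 - 17\right) \left(- \frac{2}{5}\right) = -3180 - - \frac{56}{5} = -3180 + \frac{56}{5} = - \frac{15844}{5}$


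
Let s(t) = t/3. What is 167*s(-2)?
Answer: -334/3 ≈ -111.33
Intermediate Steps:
s(t) = t/3 (s(t) = t*(⅓) = t/3)
167*s(-2) = 167*((⅓)*(-2)) = 167*(-⅔) = -334/3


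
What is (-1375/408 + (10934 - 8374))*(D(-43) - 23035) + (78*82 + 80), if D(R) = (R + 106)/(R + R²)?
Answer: -2066171076847/35088 ≈ -5.8885e+7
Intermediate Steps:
D(R) = (106 + R)/(R + R²)
(-1375/408 + (10934 - 8374))*(D(-43) - 23035) + (78*82 + 80) = (-1375/408 + (10934 - 8374))*((106 - 43)/((-43)*(1 - 43)) - 23035) + (78*82 + 80) = (-1375*1/408 + 2560)*(-1/43*63/(-42) - 23035) + (6396 + 80) = (-1375/408 + 2560)*(-1/43*(-1/42)*63 - 23035) + 6476 = 1043105*(3/86 - 23035)/408 + 6476 = (1043105/408)*(-1981007/86) + 6476 = -2066398306735/35088 + 6476 = -2066171076847/35088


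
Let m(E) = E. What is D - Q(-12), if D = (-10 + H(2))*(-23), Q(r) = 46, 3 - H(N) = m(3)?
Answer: 184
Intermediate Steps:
H(N) = 0 (H(N) = 3 - 1*3 = 3 - 3 = 0)
D = 230 (D = (-10 + 0)*(-23) = -10*(-23) = 230)
D - Q(-12) = 230 - 1*46 = 230 - 46 = 184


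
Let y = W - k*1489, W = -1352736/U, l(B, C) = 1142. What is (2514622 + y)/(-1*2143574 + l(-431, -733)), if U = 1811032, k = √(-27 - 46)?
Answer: -284628722323/242500806864 + 1489*I*√73/2142432 ≈ -1.1737 + 0.0059381*I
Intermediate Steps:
k = I*√73 (k = √(-73) = I*√73 ≈ 8.544*I)
W = -169092/226379 (W = -1352736/1811032 = -1352736*1/1811032 = -169092/226379 ≈ -0.74694)
y = -169092/226379 - 1489*I*√73 (y = -169092/226379 - I*√73*1489 = -169092/226379 - 1489*I*√73 ≈ -0.74694 - 12722.0*I)
(2514622 + y)/(-1*2143574 + l(-431, -733)) = (2514622 + (-169092/226379 - 1489*I*√73))/(-1*2143574 + 1142) = (569257444646/226379 - 1489*I*√73)/(-2143574 + 1142) = (569257444646/226379 - 1489*I*√73)/(-2142432) = (569257444646/226379 - 1489*I*√73)*(-1/2142432) = -284628722323/242500806864 + 1489*I*√73/2142432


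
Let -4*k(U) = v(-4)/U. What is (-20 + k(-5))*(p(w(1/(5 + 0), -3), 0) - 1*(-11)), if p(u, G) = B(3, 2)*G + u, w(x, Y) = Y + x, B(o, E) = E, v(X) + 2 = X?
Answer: -8323/50 ≈ -166.46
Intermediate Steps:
v(X) = -2 + X
k(U) = 3/(2*U) (k(U) = -(-2 - 4)/(4*U) = -(-3)/(2*U) = 3/(2*U))
p(u, G) = u + 2*G (p(u, G) = 2*G + u = u + 2*G)
(-20 + k(-5))*(p(w(1/(5 + 0), -3), 0) - 1*(-11)) = (-20 + (3/2)/(-5))*(((-3 + 1/(5 + 0)) + 2*0) - 1*(-11)) = (-20 + (3/2)*(-⅕))*(((-3 + 1/5) + 0) + 11) = (-20 - 3/10)*(((-3 + ⅕) + 0) + 11) = -203*((-14/5 + 0) + 11)/10 = -203*(-14/5 + 11)/10 = -203/10*41/5 = -8323/50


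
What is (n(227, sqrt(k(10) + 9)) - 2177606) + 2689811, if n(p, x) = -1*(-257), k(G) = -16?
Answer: 512462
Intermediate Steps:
n(p, x) = 257
(n(227, sqrt(k(10) + 9)) - 2177606) + 2689811 = (257 - 2177606) + 2689811 = -2177349 + 2689811 = 512462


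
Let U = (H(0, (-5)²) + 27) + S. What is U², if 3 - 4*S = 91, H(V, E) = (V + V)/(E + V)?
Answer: 25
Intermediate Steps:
H(V, E) = 2*V/(E + V) (H(V, E) = (2*V)/(E + V) = 2*V/(E + V))
S = -22 (S = ¾ - ¼*91 = ¾ - 91/4 = -22)
U = 5 (U = (2*0/((-5)² + 0) + 27) - 22 = (2*0/(25 + 0) + 27) - 22 = (2*0/25 + 27) - 22 = (2*0*(1/25) + 27) - 22 = (0 + 27) - 22 = 27 - 22 = 5)
U² = 5² = 25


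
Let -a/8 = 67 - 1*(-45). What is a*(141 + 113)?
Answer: -227584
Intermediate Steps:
a = -896 (a = -8*(67 - 1*(-45)) = -8*(67 + 45) = -8*112 = -896)
a*(141 + 113) = -896*(141 + 113) = -896*254 = -227584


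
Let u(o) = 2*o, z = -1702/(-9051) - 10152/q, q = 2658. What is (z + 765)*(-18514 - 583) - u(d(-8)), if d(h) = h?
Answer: -58298843786395/4009593 ≈ -1.4540e+7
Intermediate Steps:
z = -14560306/4009593 (z = -1702/(-9051) - 10152/2658 = -1702*(-1/9051) - 10152*1/2658 = 1702/9051 - 1692/443 = -14560306/4009593 ≈ -3.6314)
(z + 765)*(-18514 - 583) - u(d(-8)) = (-14560306/4009593 + 765)*(-18514 - 583) - 2*(-8) = (3052778339/4009593)*(-19097) - 1*(-16) = -58298907939883/4009593 + 16 = -58298843786395/4009593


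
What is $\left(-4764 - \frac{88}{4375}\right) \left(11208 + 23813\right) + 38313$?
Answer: $- \frac{104251522139}{625} \approx -1.668 \cdot 10^{8}$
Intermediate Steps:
$\left(-4764 - \frac{88}{4375}\right) \left(11208 + 23813\right) + 38313 = \left(-4764 - \frac{88}{4375}\right) 35021 + 38313 = \left(- \frac{20842588}{4375}\right) 35021 + 38313 = - \frac{104275467764}{625} + 38313 = - \frac{104251522139}{625}$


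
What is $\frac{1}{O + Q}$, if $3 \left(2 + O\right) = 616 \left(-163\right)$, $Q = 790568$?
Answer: $\frac{3}{2271290} \approx 1.3208 \cdot 10^{-6}$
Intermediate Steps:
$O = - \frac{100414}{3}$ ($O = -2 + \frac{616 \left(-163\right)}{3} = -2 + \frac{1}{3} \left(-100408\right) = -2 - \frac{100408}{3} = - \frac{100414}{3} \approx -33471.0$)
$\frac{1}{O + Q} = \frac{1}{- \frac{100414}{3} + 790568} = \frac{1}{\frac{2271290}{3}} = \frac{3}{2271290}$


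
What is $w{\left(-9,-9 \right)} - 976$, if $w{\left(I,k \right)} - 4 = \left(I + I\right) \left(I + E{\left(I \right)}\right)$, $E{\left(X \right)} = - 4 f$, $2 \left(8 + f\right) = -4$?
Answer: $-1530$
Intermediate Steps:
$f = -10$ ($f = -8 + \frac{1}{2} \left(-4\right) = -8 - 2 = -10$)
$E{\left(X \right)} = 40$ ($E{\left(X \right)} = \left(-4\right) \left(-10\right) = 40$)
$w{\left(I,k \right)} = 4 + 2 I \left(40 + I\right)$ ($w{\left(I,k \right)} = 4 + \left(I + I\right) \left(I + 40\right) = 4 + 2 I \left(40 + I\right)$)
$w{\left(-9,-9 \right)} - 976 = \left(4 + 2 \left(-9\right)^{2} + 80 \left(-9\right)\right) - 976 = \left(4 + 2 \cdot 81 - 720\right) - 976 = \left(4 + 162 - 720\right) - 976 = -554 - 976 = -1530$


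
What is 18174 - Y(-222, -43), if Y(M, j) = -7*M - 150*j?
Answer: 10170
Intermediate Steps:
Y(M, j) = -150*j - 7*M
18174 - Y(-222, -43) = 18174 - (-150*(-43) - 7*(-222)) = 18174 - (6450 + 1554) = 18174 - 1*8004 = 18174 - 8004 = 10170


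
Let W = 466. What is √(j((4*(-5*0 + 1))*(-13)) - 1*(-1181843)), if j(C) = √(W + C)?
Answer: √(1181843 + 3*√46) ≈ 1087.1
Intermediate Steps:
j(C) = √(466 + C)
√(j((4*(-5*0 + 1))*(-13)) - 1*(-1181843)) = √(√(466 + (4*(-5*0 + 1))*(-13)) - 1*(-1181843)) = √(√(466 + (4*(0 + 1))*(-13)) + 1181843) = √(√(466 + (4*1)*(-13)) + 1181843) = √(√(466 + 4*(-13)) + 1181843) = √(√(466 - 52) + 1181843) = √(√414 + 1181843) = √(3*√46 + 1181843) = √(1181843 + 3*√46)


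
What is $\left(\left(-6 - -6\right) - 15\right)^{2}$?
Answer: $225$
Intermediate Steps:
$\left(\left(-6 - -6\right) - 15\right)^{2} = \left(\left(-6 + 6\right) - 15\right)^{2} = \left(0 - 15\right)^{2} = \left(-15\right)^{2} = 225$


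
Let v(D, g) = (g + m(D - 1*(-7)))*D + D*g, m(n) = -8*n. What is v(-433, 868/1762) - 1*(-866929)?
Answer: -536671379/881 ≈ -6.0916e+5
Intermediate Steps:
v(D, g) = D*g + D*(-56 + g - 8*D) (v(D, g) = (g - 8*(D - 1*(-7)))*D + D*g = (g - 8*(D + 7))*D + D*g = (g - 8*(7 + D))*D + D*g = (g + (-56 - 8*D))*D + D*g = (-56 + g - 8*D)*D + D*g = D*(-56 + g - 8*D) + D*g = D*g + D*(-56 + g - 8*D))
v(-433, 868/1762) - 1*(-866929) = 2*(-433)*(-28 + 868/1762 - 4*(-433)) - 1*(-866929) = 2*(-433)*(-28 + 868*(1/1762) + 1732) + 866929 = 2*(-433)*(-28 + 434/881 + 1732) + 866929 = 2*(-433)*(1501658/881) + 866929 = -1300435828/881 + 866929 = -536671379/881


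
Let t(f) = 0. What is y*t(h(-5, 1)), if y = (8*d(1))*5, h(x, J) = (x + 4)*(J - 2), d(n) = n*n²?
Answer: 0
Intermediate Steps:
d(n) = n³
h(x, J) = (-2 + J)*(4 + x) (h(x, J) = (4 + x)*(-2 + J) = (-2 + J)*(4 + x))
y = 40 (y = (8*1³)*5 = (8*1)*5 = 8*5 = 40)
y*t(h(-5, 1)) = 40*0 = 0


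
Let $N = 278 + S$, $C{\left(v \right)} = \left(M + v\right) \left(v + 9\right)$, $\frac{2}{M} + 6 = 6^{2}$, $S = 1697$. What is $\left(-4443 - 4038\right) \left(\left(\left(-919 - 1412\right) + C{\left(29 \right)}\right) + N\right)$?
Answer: $- \frac{31741556}{5} \approx -6.3483 \cdot 10^{6}$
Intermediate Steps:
$M = \frac{1}{15}$ ($M = \frac{2}{-6 + 6^{2}} = \frac{2}{-6 + 36} = \frac{2}{30} = 2 \cdot \frac{1}{30} = \frac{1}{15} \approx 0.066667$)
$C{\left(v \right)} = \left(9 + v\right) \left(\frac{1}{15} + v\right)$ ($C{\left(v \right)} = \left(\frac{1}{15} + v\right) \left(v + 9\right) = \left(\frac{1}{15} + v\right) \left(9 + v\right) = \left(9 + v\right) \left(\frac{1}{15} + v\right)$)
$N = 1975$ ($N = 278 + 1697 = 1975$)
$\left(-4443 - 4038\right) \left(\left(\left(-919 - 1412\right) + C{\left(29 \right)}\right) + N\right) = \left(-4443 - 4038\right) \left(\left(\left(-919 - 1412\right) + \left(\frac{3}{5} + 29^{2} + \frac{136}{15} \cdot 29\right)\right) + 1975\right) = - 8481 \left(\left(-2331 + \left(\frac{3}{5} + 841 + \frac{3944}{15}\right)\right) + 1975\right) = - 8481 \left(\left(-2331 + \frac{16568}{15}\right) + 1975\right) = - 8481 \left(- \frac{18397}{15} + 1975\right) = \left(-8481\right) \frac{11228}{15} = - \frac{31741556}{5}$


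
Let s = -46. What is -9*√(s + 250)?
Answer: -18*√51 ≈ -128.55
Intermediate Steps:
-9*√(s + 250) = -9*√(-46 + 250) = -18*√51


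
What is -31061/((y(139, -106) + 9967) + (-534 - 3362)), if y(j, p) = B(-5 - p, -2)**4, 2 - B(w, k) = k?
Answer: -31061/6327 ≈ -4.9093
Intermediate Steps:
B(w, k) = 2 - k
y(j, p) = 256 (y(j, p) = (2 - 1*(-2))**4 = (2 + 2)**4 = 4**4 = 256)
-31061/((y(139, -106) + 9967) + (-534 - 3362)) = -31061/((256 + 9967) + (-534 - 3362)) = -31061/(10223 - 3896) = -31061/6327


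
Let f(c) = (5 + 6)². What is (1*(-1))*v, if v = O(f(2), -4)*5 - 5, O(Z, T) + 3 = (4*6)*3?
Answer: -340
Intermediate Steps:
f(c) = 121 (f(c) = 11² = 121)
O(Z, T) = 69 (O(Z, T) = -3 + (4*6)*3 = -3 + 24*3 = -3 + 72 = 69)
v = 340 (v = 69*5 - 5 = 345 - 5 = 340)
(1*(-1))*v = (1*(-1))*340 = -1*340 = -340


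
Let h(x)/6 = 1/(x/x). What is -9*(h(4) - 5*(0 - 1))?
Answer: -99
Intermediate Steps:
h(x) = 6 (h(x) = 6/((x/x)) = 6/1 = 6*1 = 6)
-9*(h(4) - 5*(0 - 1)) = -9*(6 - 5*(0 - 1)) = -9*(6 - 5*(-1)) = -9*(6 + 5) = -9*11 = -99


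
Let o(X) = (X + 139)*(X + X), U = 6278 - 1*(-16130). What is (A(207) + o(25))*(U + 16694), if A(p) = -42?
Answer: 318994116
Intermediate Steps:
U = 22408 (U = 6278 + 16130 = 22408)
o(X) = 2*X*(139 + X) (o(X) = (139 + X)*(2*X) = 2*X*(139 + X))
(A(207) + o(25))*(U + 16694) = (-42 + 2*25*(139 + 25))*(22408 + 16694) = (-42 + 2*25*164)*39102 = (-42 + 8200)*39102 = 8158*39102 = 318994116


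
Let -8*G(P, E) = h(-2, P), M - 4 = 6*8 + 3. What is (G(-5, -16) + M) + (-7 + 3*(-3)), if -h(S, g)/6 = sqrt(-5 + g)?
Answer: 39 + 3*I*sqrt(10)/4 ≈ 39.0 + 2.3717*I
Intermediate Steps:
h(S, g) = -6*sqrt(-5 + g)
M = 55 (M = 4 + (6*8 + 3) = 4 + (48 + 3) = 4 + 51 = 55)
G(P, E) = 3*sqrt(-5 + P)/4 (G(P, E) = -(-3)*sqrt(-5 + P)/4 = 3*sqrt(-5 + P)/4)
(G(-5, -16) + M) + (-7 + 3*(-3)) = (3*sqrt(-5 - 5)/4 + 55) + (-7 + 3*(-3)) = (3*sqrt(-10)/4 + 55) + (-7 - 9) = (3*(I*sqrt(10))/4 + 55) - 16 = (3*I*sqrt(10)/4 + 55) - 16 = (55 + 3*I*sqrt(10)/4) - 16 = 39 + 3*I*sqrt(10)/4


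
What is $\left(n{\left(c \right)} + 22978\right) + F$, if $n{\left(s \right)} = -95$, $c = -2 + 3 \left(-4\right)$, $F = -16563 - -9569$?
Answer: $15889$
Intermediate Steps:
$F = -6994$ ($F = -16563 + 9569 = -6994$)
$c = -14$ ($c = -2 - 12 = -14$)
$\left(n{\left(c \right)} + 22978\right) + F = \left(-95 + 22978\right) - 6994 = 22883 - 6994 = 15889$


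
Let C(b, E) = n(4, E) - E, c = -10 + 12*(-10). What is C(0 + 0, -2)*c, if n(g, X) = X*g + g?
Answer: 260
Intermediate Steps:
c = -130 (c = -10 - 120 = -130)
n(g, X) = g + X*g
C(b, E) = 4 + 3*E (C(b, E) = 4*(1 + E) - E = (4 + 4*E) - E = 4 + 3*E)
C(0 + 0, -2)*c = (4 + 3*(-2))*(-130) = (4 - 6)*(-130) = -2*(-130) = 260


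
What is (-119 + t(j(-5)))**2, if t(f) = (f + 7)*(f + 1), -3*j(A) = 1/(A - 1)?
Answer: 1306316449/104976 ≈ 12444.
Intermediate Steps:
j(A) = -1/(3*(-1 + A)) (j(A) = -1/(3*(A - 1)) = -1/(3*(-1 + A)))
t(f) = (1 + f)*(7 + f) (t(f) = (7 + f)*(1 + f) = (1 + f)*(7 + f))
(-119 + t(j(-5)))**2 = (-119 + (7 + (-1/(-3 + 3*(-5)))**2 + 8*(-1/(-3 + 3*(-5)))))**2 = (-119 + (7 + (-1/(-3 - 15))**2 + 8*(-1/(-3 - 15))))**2 = (-119 + (7 + (-1/(-18))**2 + 8*(-1/(-18))))**2 = (-119 + (7 + (-1*(-1/18))**2 + 8*(-1*(-1/18))))**2 = (-119 + (7 + (1/18)**2 + 8*(1/18)))**2 = (-119 + (7 + 1/324 + 4/9))**2 = (-119 + 2413/324)**2 = (-36143/324)**2 = 1306316449/104976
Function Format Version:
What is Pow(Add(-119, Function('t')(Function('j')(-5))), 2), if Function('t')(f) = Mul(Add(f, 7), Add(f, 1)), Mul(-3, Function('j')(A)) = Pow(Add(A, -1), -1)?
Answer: Rational(1306316449, 104976) ≈ 12444.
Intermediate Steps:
Function('j')(A) = Mul(Rational(-1, 3), Pow(Add(-1, A), -1)) (Function('j')(A) = Mul(Rational(-1, 3), Pow(Add(A, -1), -1)) = Mul(Rational(-1, 3), Pow(Add(-1, A), -1)))
Function('t')(f) = Mul(Add(1, f), Add(7, f)) (Function('t')(f) = Mul(Add(7, f), Add(1, f)) = Mul(Add(1, f), Add(7, f)))
Pow(Add(-119, Function('t')(Function('j')(-5))), 2) = Pow(Add(-119, Add(7, Pow(Mul(-1, Pow(Add(-3, Mul(3, -5)), -1)), 2), Mul(8, Mul(-1, Pow(Add(-3, Mul(3, -5)), -1))))), 2) = Pow(Add(-119, Add(7, Pow(Mul(-1, Pow(Add(-3, -15), -1)), 2), Mul(8, Mul(-1, Pow(Add(-3, -15), -1))))), 2) = Pow(Add(-119, Add(7, Pow(Mul(-1, Pow(-18, -1)), 2), Mul(8, Mul(-1, Pow(-18, -1))))), 2) = Pow(Add(-119, Add(7, Pow(Mul(-1, Rational(-1, 18)), 2), Mul(8, Mul(-1, Rational(-1, 18))))), 2) = Pow(Add(-119, Add(7, Pow(Rational(1, 18), 2), Mul(8, Rational(1, 18)))), 2) = Pow(Add(-119, Add(7, Rational(1, 324), Rational(4, 9))), 2) = Pow(Add(-119, Rational(2413, 324)), 2) = Pow(Rational(-36143, 324), 2) = Rational(1306316449, 104976)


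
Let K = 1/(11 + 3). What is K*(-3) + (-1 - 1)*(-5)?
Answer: 137/14 ≈ 9.7857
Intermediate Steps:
K = 1/14 ≈ 0.071429
K*(-3) + (-1 - 1)*(-5) = (1/14)*(-3) + (-1 - 1)*(-5) = -3/14 - 2*(-5) = -3/14 + 10 = 137/14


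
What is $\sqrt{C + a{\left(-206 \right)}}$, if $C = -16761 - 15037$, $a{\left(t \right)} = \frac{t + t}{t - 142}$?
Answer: $\frac{i \sqrt{240670101}}{87} \approx 178.32 i$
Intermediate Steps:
$a{\left(t \right)} = \frac{2 t}{-142 + t}$ ($a{\left(t \right)} = \frac{2 t}{t - 142} = \frac{2 t}{-142 + t}$)
$C = -31798$
$\sqrt{C + a{\left(-206 \right)}} = \sqrt{-31798 + 2 \left(-206\right) \frac{1}{-142 - 206}} = \sqrt{-31798 + 2 \left(-206\right) \frac{1}{-348}} = \sqrt{-31798 + 2 \left(-206\right) \left(- \frac{1}{348}\right)} = \sqrt{-31798 + \frac{103}{87}} = \sqrt{- \frac{2766323}{87}} = \frac{i \sqrt{240670101}}{87}$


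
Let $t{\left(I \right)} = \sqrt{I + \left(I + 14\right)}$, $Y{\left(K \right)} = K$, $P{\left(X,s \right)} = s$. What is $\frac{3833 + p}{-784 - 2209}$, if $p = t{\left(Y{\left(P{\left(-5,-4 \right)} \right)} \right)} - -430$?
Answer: $- \frac{4263}{2993} - \frac{\sqrt{6}}{2993} \approx -1.4251$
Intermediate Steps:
$t{\left(I \right)} = \sqrt{14 + 2 I}$ ($t{\left(I \right)} = \sqrt{I + \left(14 + I\right)} = \sqrt{14 + 2 I}$)
$p = 430 + \sqrt{6}$ ($p = \sqrt{14 + 2 \left(-4\right)} - -430 = \sqrt{14 - 8} + 430 = \sqrt{6} + 430 = 430 + \sqrt{6} \approx 432.45$)
$\frac{3833 + p}{-784 - 2209} = \frac{3833 + \left(430 + \sqrt{6}\right)}{-784 - 2209} = \frac{4263 + \sqrt{6}}{-2993} = \left(4263 + \sqrt{6}\right) \left(- \frac{1}{2993}\right) = - \frac{4263}{2993} - \frac{\sqrt{6}}{2993}$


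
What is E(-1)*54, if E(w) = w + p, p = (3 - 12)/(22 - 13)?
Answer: -108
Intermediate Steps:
p = -1 (p = -9/9 = -9*⅑ = -1)
E(w) = -1 + w (E(w) = w - 1 = -1 + w)
E(-1)*54 = (-1 - 1)*54 = -2*54 = -108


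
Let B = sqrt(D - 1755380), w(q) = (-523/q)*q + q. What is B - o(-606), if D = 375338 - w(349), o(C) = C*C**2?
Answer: 222545016 + 2*I*sqrt(344967) ≈ 2.2254e+8 + 1174.7*I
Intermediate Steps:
o(C) = C**3
w(q) = -523 + q
D = 375512 (D = 375338 - (-523 + 349) = 375338 - 1*(-174) = 375338 + 174 = 375512)
B = 2*I*sqrt(344967) (B = sqrt(375512 - 1755380) = sqrt(-1379868) = 2*I*sqrt(344967) ≈ 1174.7*I)
B - o(-606) = 2*I*sqrt(344967) - 1*(-606)**3 = 2*I*sqrt(344967) - 1*(-222545016) = 2*I*sqrt(344967) + 222545016 = 222545016 + 2*I*sqrt(344967)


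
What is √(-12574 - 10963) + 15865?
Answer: 15865 + I*√23537 ≈ 15865.0 + 153.42*I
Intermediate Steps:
√(-12574 - 10963) + 15865 = √(-23537) + 15865 = I*√23537 + 15865 = 15865 + I*√23537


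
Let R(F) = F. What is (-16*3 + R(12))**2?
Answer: 1296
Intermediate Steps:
(-16*3 + R(12))**2 = (-16*3 + 12)**2 = (-48 + 12)**2 = (-36)**2 = 1296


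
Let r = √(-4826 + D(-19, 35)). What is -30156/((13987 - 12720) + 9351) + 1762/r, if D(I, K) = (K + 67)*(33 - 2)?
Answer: -15078/5309 - 881*I*√26/104 ≈ -2.8401 - 43.195*I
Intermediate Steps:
D(I, K) = 2077 + 31*K (D(I, K) = (67 + K)*31 = 2077 + 31*K)
r = 8*I*√26 (r = √(-4826 + (2077 + 31*35)) = √(-4826 + (2077 + 1085)) = √(-4826 + 3162) = √(-1664) = 8*I*√26 ≈ 40.792*I)
-30156/((13987 - 12720) + 9351) + 1762/r = -30156/((13987 - 12720) + 9351) + 1762/((8*I*√26)) = -30156/(1267 + 9351) + 1762*(-I*√26/208) = -30156/10618 - 881*I*√26/104 = -30156*1/10618 - 881*I*√26/104 = -15078/5309 - 881*I*√26/104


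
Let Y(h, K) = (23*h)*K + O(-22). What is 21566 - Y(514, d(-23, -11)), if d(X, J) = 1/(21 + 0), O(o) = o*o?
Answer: 430900/21 ≈ 20519.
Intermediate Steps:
O(o) = o²
d(X, J) = 1/21
Y(h, K) = 484 + 23*K*h (Y(h, K) = (23*h)*K + (-22)² = 23*K*h + 484 = 484 + 23*K*h)
21566 - Y(514, d(-23, -11)) = 21566 - (484 + 23*(1/21)*514) = 21566 - (484 + 11822/21) = 21566 - 1*21986/21 = 21566 - 21986/21 = 430900/21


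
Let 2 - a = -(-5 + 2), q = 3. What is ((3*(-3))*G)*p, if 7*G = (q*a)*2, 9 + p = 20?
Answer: 594/7 ≈ 84.857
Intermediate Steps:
p = 11 (p = -9 + 20 = 11)
a = -1 (a = 2 - (-1)*(-5 + 2) = 2 - (-1)*(-3) = 2 - 1*3 = 2 - 3 = -1)
G = -6/7 (G = ((3*(-1))*2)/7 = (-3*2)/7 = (1/7)*(-6) = -6/7 ≈ -0.85714)
((3*(-3))*G)*p = ((3*(-3))*(-6/7))*11 = -9*(-6/7)*11 = (54/7)*11 = 594/7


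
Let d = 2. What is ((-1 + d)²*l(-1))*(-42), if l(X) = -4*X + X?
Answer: -126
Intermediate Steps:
l(X) = -3*X
((-1 + d)²*l(-1))*(-42) = ((-1 + 2)²*(-3*(-1)))*(-42) = (1²*3)*(-42) = (1*3)*(-42) = 3*(-42) = -126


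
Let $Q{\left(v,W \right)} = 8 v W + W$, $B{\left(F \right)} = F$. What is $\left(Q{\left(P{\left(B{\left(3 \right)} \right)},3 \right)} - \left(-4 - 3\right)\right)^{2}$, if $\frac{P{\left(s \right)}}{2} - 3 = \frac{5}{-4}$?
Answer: $8836$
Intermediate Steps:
$P{\left(s \right)} = \frac{7}{2}$ ($P{\left(s \right)} = 6 + 2 \frac{5}{-4} = 6 + 2 \cdot 5 \left(- \frac{1}{4}\right) = 6 + 2 \left(- \frac{5}{4}\right) = 6 - \frac{5}{2} = \frac{7}{2}$)
$Q{\left(v,W \right)} = W + 8 W v$ ($Q{\left(v,W \right)} = 8 W v + W = W + 8 W v$)
$\left(Q{\left(P{\left(B{\left(3 \right)} \right)},3 \right)} - \left(-4 - 3\right)\right)^{2} = \left(3 \left(1 + 8 \cdot \frac{7}{2}\right) - \left(-4 - 3\right)\right)^{2} = \left(3 \left(1 + 28\right) - -7\right)^{2} = \left(3 \cdot 29 + 7\right)^{2} = \left(87 + 7\right)^{2} = 94^{2} = 8836$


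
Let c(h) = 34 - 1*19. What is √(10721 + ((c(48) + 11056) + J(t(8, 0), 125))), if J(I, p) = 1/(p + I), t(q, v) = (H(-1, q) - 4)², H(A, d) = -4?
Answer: √86492469/63 ≈ 147.62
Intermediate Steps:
t(q, v) = 64 (t(q, v) = (-4 - 4)² = (-8)² = 64)
c(h) = 15 (c(h) = 34 - 19 = 15)
J(I, p) = 1/(I + p)
√(10721 + ((c(48) + 11056) + J(t(8, 0), 125))) = √(10721 + ((15 + 11056) + 1/(64 + 125))) = √(10721 + (11071 + 1/189)) = √(10721 + 2092420/189) = √(4118689/189) = √86492469/63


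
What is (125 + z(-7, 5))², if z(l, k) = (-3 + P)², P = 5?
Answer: 16641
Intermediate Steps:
z(l, k) = 4 (z(l, k) = (-3 + 5)² = 2² = 4)
(125 + z(-7, 5))² = (125 + 4)² = 129² = 16641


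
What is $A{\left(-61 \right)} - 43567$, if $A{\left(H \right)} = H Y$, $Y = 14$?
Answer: $-44421$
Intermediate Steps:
$A{\left(H \right)} = 14 H$ ($A{\left(H \right)} = H 14 = 14 H$)
$A{\left(-61 \right)} - 43567 = 14 \left(-61\right) - 43567 = -854 - 43567 = -44421$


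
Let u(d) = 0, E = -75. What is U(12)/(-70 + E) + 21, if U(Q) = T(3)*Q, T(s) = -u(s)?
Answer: 21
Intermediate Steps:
T(s) = 0 (T(s) = -1*0 = 0)
U(Q) = 0 (U(Q) = 0*Q = 0)
U(12)/(-70 + E) + 21 = 0/(-70 - 75) + 21 = 0/(-145) + 21 = 0*(-1/145) + 21 = 0 + 21 = 21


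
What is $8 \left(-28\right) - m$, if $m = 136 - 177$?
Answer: $-183$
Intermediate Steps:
$m = -41$ ($m = 136 - 177 = -41$)
$8 \left(-28\right) - m = 8 \left(-28\right) - -41 = -224 + 41 = -183$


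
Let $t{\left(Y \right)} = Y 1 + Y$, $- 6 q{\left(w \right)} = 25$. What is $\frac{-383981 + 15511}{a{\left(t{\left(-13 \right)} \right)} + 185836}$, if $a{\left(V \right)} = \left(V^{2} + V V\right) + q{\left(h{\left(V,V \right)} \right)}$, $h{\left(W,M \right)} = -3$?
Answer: $- \frac{2210820}{1123103} \approx -1.9685$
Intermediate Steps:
$q{\left(w \right)} = - \frac{25}{6}$ ($q{\left(w \right)} = \left(- \frac{1}{6}\right) 25 = - \frac{25}{6}$)
$t{\left(Y \right)} = 2 Y$ ($t{\left(Y \right)} = Y + Y = 2 Y$)
$a{\left(V \right)} = - \frac{25}{6} + 2 V^{2}$ ($a{\left(V \right)} = \left(V^{2} + V V\right) - \frac{25}{6} = \left(V^{2} + V^{2}\right) - \frac{25}{6} = 2 V^{2} - \frac{25}{6} = - \frac{25}{6} + 2 V^{2}$)
$\frac{-383981 + 15511}{a{\left(t{\left(-13 \right)} \right)} + 185836} = \frac{-383981 + 15511}{\left(- \frac{25}{6} + 2 \left(2 \left(-13\right)\right)^{2}\right) + 185836} = - \frac{368470}{\left(- \frac{25}{6} + 2 \left(-26\right)^{2}\right) + 185836} = - \frac{368470}{\left(- \frac{25}{6} + 2 \cdot 676\right) + 185836} = - \frac{368470}{\left(- \frac{25}{6} + 1352\right) + 185836} = - \frac{368470}{\frac{8087}{6} + 185836} = - \frac{368470}{\frac{1123103}{6}} = \left(-368470\right) \frac{6}{1123103} = - \frac{2210820}{1123103}$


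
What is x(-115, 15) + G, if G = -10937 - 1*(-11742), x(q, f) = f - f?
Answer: 805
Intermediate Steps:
x(q, f) = 0
G = 805 (G = -10937 + 11742 = 805)
x(-115, 15) + G = 0 + 805 = 805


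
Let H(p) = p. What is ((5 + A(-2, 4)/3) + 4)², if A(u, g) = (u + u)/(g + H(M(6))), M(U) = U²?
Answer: 72361/900 ≈ 80.401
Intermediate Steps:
A(u, g) = 2*u/(36 + g) (A(u, g) = (u + u)/(g + 6²) = (2*u)/(g + 36) = (2*u)/(36 + g) = 2*u/(36 + g))
((5 + A(-2, 4)/3) + 4)² = ((5 + (2*(-2)/(36 + 4))/3) + 4)² = ((5 + (2*(-2)/40)*(⅓)) + 4)² = ((5 + (2*(-2)*(1/40))*(⅓)) + 4)² = ((5 - ⅒*⅓) + 4)² = ((5 - 1/30) + 4)² = (149/30 + 4)² = (269/30)² = 72361/900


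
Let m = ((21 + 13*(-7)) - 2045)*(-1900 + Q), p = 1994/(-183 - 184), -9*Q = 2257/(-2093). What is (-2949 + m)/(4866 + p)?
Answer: 771068637554/933388001 ≈ 826.10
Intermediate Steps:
Q = 2257/18837 (Q = -2257/(9*(-2093)) = -2257*(-1)/(9*2093) = -⅑*(-2257/2093) = 2257/18837 ≈ 0.11982)
p = -1994/367 (p = 1994/(-367) = 1994*(-1/367) = -1994/367 ≈ -5.4332)
m = 8410190105/2093 (m = ((21 + 13*(-7)) - 2045)*(-1900 + 2257/18837) = ((21 - 91) - 2045)*(-35788043/18837) = (-70 - 2045)*(-35788043/18837) = -2115*(-35788043/18837) = 8410190105/2093 ≈ 4.0182e+6)
(-2949 + m)/(4866 + p) = (-2949 + 8410190105/2093)/(4866 - 1994/367) = 8404017848/(2093*(1783828/367)) = (8404017848/2093)*(367/1783828) = 771068637554/933388001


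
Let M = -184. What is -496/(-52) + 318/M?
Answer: 9341/1196 ≈ 7.8102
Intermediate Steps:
-496/(-52) + 318/M = -496/(-52) + 318/(-184) = -496*(-1/52) + 318*(-1/184) = 124/13 - 159/92 = 9341/1196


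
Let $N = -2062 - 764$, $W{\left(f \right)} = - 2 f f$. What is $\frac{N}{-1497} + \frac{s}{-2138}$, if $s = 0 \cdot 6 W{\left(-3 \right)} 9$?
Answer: $\frac{942}{499} \approx 1.8878$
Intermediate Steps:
$W{\left(f \right)} = - 2 f^{2}$
$s = 0$ ($s = 0 \cdot 6 \left(- 2 \left(-3\right)^{2}\right) 9 = 0 \cdot 6 \left(\left(-2\right) 9\right) 9 = 0 \cdot 6 \left(-18\right) 9 = 0 \left(-108\right) 9 = 0 \cdot 9 = 0$)
$N = -2826$
$\frac{N}{-1497} + \frac{s}{-2138} = - \frac{2826}{-1497} + \frac{0}{-2138} = \left(-2826\right) \left(- \frac{1}{1497}\right) + 0 \left(- \frac{1}{2138}\right) = \frac{942}{499} + 0 = \frac{942}{499}$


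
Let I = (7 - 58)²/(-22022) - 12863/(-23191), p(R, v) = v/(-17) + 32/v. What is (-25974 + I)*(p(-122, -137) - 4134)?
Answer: 1071218133293866707/9995367382 ≈ 1.0717e+8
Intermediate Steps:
p(R, v) = 32/v - v/17 (p(R, v) = v*(-1/17) + 32/v = -v/17 + 32/v = 32/v - v/17)
I = 31849885/72958886 (I = (-51)²*(-1/22022) - 12863*(-1/23191) = 2601*(-1/22022) + 12863/23191 = -2601/22022 + 12863/23191 = 31849885/72958886 ≈ 0.43655)
(-25974 + I)*(p(-122, -137) - 4134) = (-25974 + 31849885/72958886)*((32/(-137) - 1/17*(-137)) - 4134) = -1895002255079*((32*(-1/137) + 137/17) - 4134)/72958886 = -1895002255079*((-32/137 + 137/17) - 4134)/72958886 = -1895002255079*(18225/2329 - 4134)/72958886 = -1895002255079/72958886*(-9609861/2329) = 1071218133293866707/9995367382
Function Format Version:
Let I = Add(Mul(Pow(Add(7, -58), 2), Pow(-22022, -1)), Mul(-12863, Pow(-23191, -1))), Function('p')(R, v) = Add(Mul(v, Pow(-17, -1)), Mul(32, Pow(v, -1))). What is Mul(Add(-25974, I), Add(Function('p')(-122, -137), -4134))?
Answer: Rational(1071218133293866707, 9995367382) ≈ 1.0717e+8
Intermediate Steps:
Function('p')(R, v) = Add(Mul(32, Pow(v, -1)), Mul(Rational(-1, 17), v)) (Function('p')(R, v) = Add(Mul(v, Rational(-1, 17)), Mul(32, Pow(v, -1))) = Add(Mul(Rational(-1, 17), v), Mul(32, Pow(v, -1))) = Add(Mul(32, Pow(v, -1)), Mul(Rational(-1, 17), v)))
I = Rational(31849885, 72958886) (I = Add(Mul(Pow(-51, 2), Rational(-1, 22022)), Mul(-12863, Rational(-1, 23191))) = Add(Mul(2601, Rational(-1, 22022)), Rational(12863, 23191)) = Add(Rational(-2601, 22022), Rational(12863, 23191)) = Rational(31849885, 72958886) ≈ 0.43655)
Mul(Add(-25974, I), Add(Function('p')(-122, -137), -4134)) = Mul(Add(-25974, Rational(31849885, 72958886)), Add(Add(Mul(32, Pow(-137, -1)), Mul(Rational(-1, 17), -137)), -4134)) = Mul(Rational(-1895002255079, 72958886), Add(Add(Mul(32, Rational(-1, 137)), Rational(137, 17)), -4134)) = Mul(Rational(-1895002255079, 72958886), Add(Add(Rational(-32, 137), Rational(137, 17)), -4134)) = Mul(Rational(-1895002255079, 72958886), Add(Rational(18225, 2329), -4134)) = Mul(Rational(-1895002255079, 72958886), Rational(-9609861, 2329)) = Rational(1071218133293866707, 9995367382)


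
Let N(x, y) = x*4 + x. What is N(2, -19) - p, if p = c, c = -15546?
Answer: 15556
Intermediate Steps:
N(x, y) = 5*x (N(x, y) = 4*x + x = 5*x)
p = -15546
N(2, -19) - p = 5*2 - 1*(-15546) = 10 + 15546 = 15556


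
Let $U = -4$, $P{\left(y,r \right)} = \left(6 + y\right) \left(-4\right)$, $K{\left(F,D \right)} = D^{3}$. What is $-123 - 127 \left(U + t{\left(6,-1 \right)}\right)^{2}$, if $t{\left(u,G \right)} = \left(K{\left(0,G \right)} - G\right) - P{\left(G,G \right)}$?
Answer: $-32635$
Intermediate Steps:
$P{\left(y,r \right)} = -24 - 4 y$
$t{\left(u,G \right)} = 24 + G^{3} + 3 G$ ($t{\left(u,G \right)} = \left(G^{3} - G\right) - \left(-24 - 4 G\right) = \left(G^{3} - G\right) + \left(24 + 4 G\right) = 24 + G^{3} + 3 G$)
$-123 - 127 \left(U + t{\left(6,-1 \right)}\right)^{2} = -123 - 127 \left(-4 + \left(24 + \left(-1\right)^{3} + 3 \left(-1\right)\right)\right)^{2} = -123 - 127 \left(-4 - -20\right)^{2} = -123 - 127 \left(-4 + 20\right)^{2} = -123 - 127 \cdot 16^{2} = -123 - 32512 = -32635$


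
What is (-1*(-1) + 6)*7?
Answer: 49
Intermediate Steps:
(-1*(-1) + 6)*7 = (1 + 6)*7 = 7*7 = 49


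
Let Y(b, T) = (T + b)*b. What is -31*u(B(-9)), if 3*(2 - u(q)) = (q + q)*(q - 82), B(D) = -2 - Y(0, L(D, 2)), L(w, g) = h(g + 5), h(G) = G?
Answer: 3410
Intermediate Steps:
L(w, g) = 5 + g (L(w, g) = g + 5 = 5 + g)
Y(b, T) = b*(T + b)
B(D) = -2 (B(D) = -2 - 0*((5 + 2) + 0) = -2 - 0*(7 + 0) = -2 - 0*7 = -2 - 1*0 = -2 + 0 = -2)
u(q) = 2 - 2*q*(-82 + q)/3 (u(q) = 2 - (q + q)*(q - 82)/3 = 2 - 2*q*(-82 + q)/3)
-31*u(B(-9)) = -31*(2 - ⅔*(-2)² + (164/3)*(-2)) = -31*(2 - ⅔*4 - 328/3) = -31*(2 - 8/3 - 328/3) = -31*(-110) = 3410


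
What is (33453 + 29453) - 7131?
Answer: 55775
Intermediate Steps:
(33453 + 29453) - 7131 = 62906 - 7131 = 55775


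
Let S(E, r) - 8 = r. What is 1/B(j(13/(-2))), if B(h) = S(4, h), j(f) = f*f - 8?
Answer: 4/169 ≈ 0.023669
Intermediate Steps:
S(E, r) = 8 + r
j(f) = -8 + f**2 (j(f) = f**2 - 8 = -8 + f**2)
B(h) = 8 + h
1/B(j(13/(-2))) = 1/(8 + (-8 + (13/(-2))**2)) = 1/(8 + (-8 + (13*(-1/2))**2)) = 1/(8 + (-8 + (-13/2)**2)) = 1/(8 + (-8 + 169/4)) = 1/(8 + 137/4) = 1/(169/4) = 4/169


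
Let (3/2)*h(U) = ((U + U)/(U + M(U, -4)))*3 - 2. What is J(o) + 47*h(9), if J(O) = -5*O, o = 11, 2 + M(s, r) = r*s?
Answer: -15313/87 ≈ -176.01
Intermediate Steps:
M(s, r) = -2 + r*s
h(U) = -4/3 + 4*U/(-2 - 3*U) (h(U) = 2*(((U + U)/(U + (-2 - 4*U)))*3 - 2)/3 = 2*(((2*U)/(-2 - 3*U))*3 - 2)/3 = 2*((2*U/(-2 - 3*U))*3 - 2)/3 = 2*(6*U/(-2 - 3*U) - 2)/3 = 2*(-2 + 6*U/(-2 - 3*U))/3 = -4/3 + 4*U/(-2 - 3*U))
J(o) + 47*h(9) = -5*11 + 47*(8*(-1 - 3*9)/(3*(2 + 3*9))) = -55 + 47*(8*(-1 - 27)/(3*(2 + 27))) = -55 + 47*((8/3)*(-28)/29) = -55 + 47*((8/3)*(1/29)*(-28)) = -55 + 47*(-224/87) = -55 - 10528/87 = -15313/87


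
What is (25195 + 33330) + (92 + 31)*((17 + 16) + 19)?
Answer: 64921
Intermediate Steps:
(25195 + 33330) + (92 + 31)*((17 + 16) + 19) = 58525 + 123*(33 + 19) = 58525 + 123*52 = 58525 + 6396 = 64921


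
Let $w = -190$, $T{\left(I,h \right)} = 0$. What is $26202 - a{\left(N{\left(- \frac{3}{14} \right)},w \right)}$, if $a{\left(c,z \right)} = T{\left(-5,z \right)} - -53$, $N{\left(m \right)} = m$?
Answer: $26149$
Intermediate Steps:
$a{\left(c,z \right)} = 53$ ($a{\left(c,z \right)} = 0 - -53 = 0 + 53 = 53$)
$26202 - a{\left(N{\left(- \frac{3}{14} \right)},w \right)} = 26202 - 53 = 26149$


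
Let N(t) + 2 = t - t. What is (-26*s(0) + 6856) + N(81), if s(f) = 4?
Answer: 6750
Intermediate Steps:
N(t) = -2 (N(t) = -2 + (t - t) = -2 + 0 = -2)
(-26*s(0) + 6856) + N(81) = (-26*4 + 6856) - 2 = (-104 + 6856) - 2 = 6752 - 2 = 6750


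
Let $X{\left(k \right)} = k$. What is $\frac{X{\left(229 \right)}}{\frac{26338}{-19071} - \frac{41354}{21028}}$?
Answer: $- \frac{3532104702}{51634523} \approx -68.406$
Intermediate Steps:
$\frac{X{\left(229 \right)}}{\frac{26338}{-19071} - \frac{41354}{21028}} = \frac{229}{\frac{26338}{-19071} - \frac{41354}{21028}} = \frac{229}{26338 \left(- \frac{1}{19071}\right) - \frac{20677}{10514}} = \frac{229}{- \frac{2026}{1467} - \frac{20677}{10514}} = \frac{229}{- \frac{51634523}{15424038}} = 229 \left(- \frac{15424038}{51634523}\right) = - \frac{3532104702}{51634523}$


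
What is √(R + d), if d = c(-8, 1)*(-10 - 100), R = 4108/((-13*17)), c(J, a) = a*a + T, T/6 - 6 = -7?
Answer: √153578/17 ≈ 23.052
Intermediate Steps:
T = -6 (T = 36 + 6*(-7) = 36 - 42 = -6)
c(J, a) = -6 + a² (c(J, a) = a*a - 6 = a² - 6 = -6 + a²)
R = -316/17 (R = 4108/(-221) = 4108*(-1/221) = -316/17 ≈ -18.588)
d = 550 (d = (-6 + 1²)*(-10 - 100) = (-6 + 1)*(-110) = -5*(-110) = 550)
√(R + d) = √(-316/17 + 550) = √(9034/17) = √153578/17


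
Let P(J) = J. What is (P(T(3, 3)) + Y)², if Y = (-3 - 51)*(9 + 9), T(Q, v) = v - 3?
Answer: 944784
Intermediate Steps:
T(Q, v) = -3 + v
Y = -972 (Y = -54*18 = -972)
(P(T(3, 3)) + Y)² = ((-3 + 3) - 972)² = (0 - 972)² = (-972)² = 944784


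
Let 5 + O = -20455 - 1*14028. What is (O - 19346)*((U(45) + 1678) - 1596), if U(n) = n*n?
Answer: -113428238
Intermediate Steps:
U(n) = n²
O = -34488 (O = -5 + (-20455 - 1*14028) = -5 + (-20455 - 14028) = -5 - 34483 = -34488)
(O - 19346)*((U(45) + 1678) - 1596) = (-34488 - 19346)*((45² + 1678) - 1596) = -53834*((2025 + 1678) - 1596) = -53834*(3703 - 1596) = -53834*2107 = -113428238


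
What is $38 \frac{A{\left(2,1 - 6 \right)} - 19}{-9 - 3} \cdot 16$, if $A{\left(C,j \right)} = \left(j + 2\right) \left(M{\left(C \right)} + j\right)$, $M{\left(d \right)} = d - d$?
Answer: $\frac{608}{3} \approx 202.67$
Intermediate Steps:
$M{\left(d \right)} = 0$
$A{\left(C,j \right)} = j \left(2 + j\right)$ ($A{\left(C,j \right)} = \left(j + 2\right) \left(0 + j\right) = \left(2 + j\right) j = j \left(2 + j\right)$)
$38 \frac{A{\left(2,1 - 6 \right)} - 19}{-9 - 3} \cdot 16 = 38 \frac{\left(1 - 6\right) \left(2 + \left(1 - 6\right)\right) - 19}{-9 - 3} \cdot 16 = 38 \frac{\left(1 - 6\right) \left(2 + \left(1 - 6\right)\right) - 19}{-12} \cdot 16 = 38 \left(- 5 \left(2 - 5\right) - 19\right) \left(- \frac{1}{12}\right) 16 = 38 \left(\left(-5\right) \left(-3\right) - 19\right) \left(- \frac{1}{12}\right) 16 = 38 \left(15 - 19\right) \left(- \frac{1}{12}\right) 16 = 38 \left(\left(-4\right) \left(- \frac{1}{12}\right)\right) 16 = 38 \cdot \frac{1}{3} \cdot 16 = \frac{38}{3} \cdot 16 = \frac{608}{3}$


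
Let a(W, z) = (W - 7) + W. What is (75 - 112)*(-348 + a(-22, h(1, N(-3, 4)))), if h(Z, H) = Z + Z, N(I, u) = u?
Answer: 14763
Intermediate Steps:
h(Z, H) = 2*Z
a(W, z) = -7 + 2*W (a(W, z) = (-7 + W) + W = -7 + 2*W)
(75 - 112)*(-348 + a(-22, h(1, N(-3, 4)))) = (75 - 112)*(-348 + (-7 + 2*(-22))) = -37*(-348 + (-7 - 44)) = -37*(-348 - 51) = -37*(-399) = 14763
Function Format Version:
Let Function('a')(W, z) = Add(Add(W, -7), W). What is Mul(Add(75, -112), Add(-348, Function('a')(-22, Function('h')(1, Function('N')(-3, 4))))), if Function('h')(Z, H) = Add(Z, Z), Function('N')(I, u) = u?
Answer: 14763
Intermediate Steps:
Function('h')(Z, H) = Mul(2, Z)
Function('a')(W, z) = Add(-7, Mul(2, W)) (Function('a')(W, z) = Add(Add(-7, W), W) = Add(-7, Mul(2, W)))
Mul(Add(75, -112), Add(-348, Function('a')(-22, Function('h')(1, Function('N')(-3, 4))))) = Mul(Add(75, -112), Add(-348, Add(-7, Mul(2, -22)))) = Mul(-37, Add(-348, Add(-7, -44))) = Mul(-37, Add(-348, -51)) = Mul(-37, -399) = 14763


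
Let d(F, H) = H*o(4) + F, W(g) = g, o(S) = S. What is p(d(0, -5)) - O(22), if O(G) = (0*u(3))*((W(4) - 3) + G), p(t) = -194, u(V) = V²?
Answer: -194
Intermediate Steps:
d(F, H) = F + 4*H (d(F, H) = H*4 + F = 4*H + F = F + 4*H)
O(G) = 0 (O(G) = (0*3²)*((4 - 3) + G) = (0*9)*(1 + G) = 0*(1 + G) = 0)
p(d(0, -5)) - O(22) = -194 - 1*0 = -194 + 0 = -194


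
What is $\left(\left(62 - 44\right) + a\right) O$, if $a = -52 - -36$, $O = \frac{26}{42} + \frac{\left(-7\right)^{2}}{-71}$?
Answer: $- \frac{212}{1491} \approx -0.14219$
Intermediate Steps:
$O = - \frac{106}{1491}$ ($O = 26 \cdot \frac{1}{42} + 49 \left(- \frac{1}{71}\right) = \frac{13}{21} - \frac{49}{71} = - \frac{106}{1491} \approx -0.071093$)
$a = -16$ ($a = -52 + 36 = -16$)
$\left(\left(62 - 44\right) + a\right) O = \left(\left(62 - 44\right) - 16\right) \left(- \frac{106}{1491}\right) = \left(18 - 16\right) \left(- \frac{106}{1491}\right) = 2 \left(- \frac{106}{1491}\right) = - \frac{212}{1491}$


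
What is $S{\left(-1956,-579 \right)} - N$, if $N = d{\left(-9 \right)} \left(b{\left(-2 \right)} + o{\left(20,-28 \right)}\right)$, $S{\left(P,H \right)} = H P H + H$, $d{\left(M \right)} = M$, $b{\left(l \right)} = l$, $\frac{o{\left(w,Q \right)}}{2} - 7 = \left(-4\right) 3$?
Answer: $-655732083$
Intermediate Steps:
$o{\left(w,Q \right)} = -10$ ($o{\left(w,Q \right)} = 14 + 2 \left(\left(-4\right) 3\right) = 14 + 2 \left(-12\right) = 14 - 24 = -10$)
$S{\left(P,H \right)} = H + P H^{2}$ ($S{\left(P,H \right)} = P H^{2} + H = H + P H^{2}$)
$N = 108$ ($N = - 9 \left(-2 - 10\right) = \left(-9\right) \left(-12\right) = 108$)
$S{\left(-1956,-579 \right)} - N = - 579 \left(1 - -1132524\right) - 108 = - 579 \left(1 + 1132524\right) - 108 = \left(-579\right) 1132525 - 108 = -655731975 - 108 = -655732083$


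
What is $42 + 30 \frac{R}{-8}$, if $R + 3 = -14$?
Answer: $\frac{423}{4} \approx 105.75$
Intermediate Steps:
$R = -17$ ($R = -3 - 14 = -17$)
$42 + 30 \frac{R}{-8} = 42 + 30 \left(- \frac{17}{-8}\right) = 42 + 30 \left(\left(-17\right) \left(- \frac{1}{8}\right)\right) = 42 + 30 \cdot \frac{17}{8} = 42 + \frac{255}{4} = \frac{423}{4}$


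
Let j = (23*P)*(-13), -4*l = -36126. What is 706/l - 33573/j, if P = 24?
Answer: 205520537/43206696 ≈ 4.7567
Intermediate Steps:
l = 18063/2 (l = -¼*(-36126) = 18063/2 ≈ 9031.5)
j = -7176 (j = (23*24)*(-13) = 552*(-13) = -7176)
706/l - 33573/j = 706/(18063/2) - 33573/(-7176) = 706*(2/18063) - 33573*(-1/7176) = 1412/18063 + 11191/2392 = 205520537/43206696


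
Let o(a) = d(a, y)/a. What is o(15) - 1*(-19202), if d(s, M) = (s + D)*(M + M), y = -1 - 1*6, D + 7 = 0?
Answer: 287918/15 ≈ 19195.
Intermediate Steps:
D = -7 (D = -7 + 0 = -7)
y = -7 (y = -1 - 6 = -7)
d(s, M) = 2*M*(-7 + s) (d(s, M) = (s - 7)*(M + M) = (-7 + s)*(2*M) = 2*M*(-7 + s))
o(a) = (98 - 14*a)/a (o(a) = (2*(-7)*(-7 + a))/a = (98 - 14*a)/a)
o(15) - 1*(-19202) = (-14 + 98/15) - 1*(-19202) = (-14 + 98*(1/15)) + 19202 = (-14 + 98/15) + 19202 = -112/15 + 19202 = 287918/15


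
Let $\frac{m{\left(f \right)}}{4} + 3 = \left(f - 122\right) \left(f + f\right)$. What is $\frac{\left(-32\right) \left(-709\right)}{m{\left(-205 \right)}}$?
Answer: $\frac{5672}{134067} \approx 0.042307$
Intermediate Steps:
$m{\left(f \right)} = -12 + 8 f \left(-122 + f\right)$ ($m{\left(f \right)} = -12 + 4 \left(f - 122\right) \left(f + f\right) = -12 + 4 \left(-122 + f\right) 2 f = -12 + 4 \cdot 2 f \left(-122 + f\right) = -12 + 8 f \left(-122 + f\right)$)
$\frac{\left(-32\right) \left(-709\right)}{m{\left(-205 \right)}} = \frac{\left(-32\right) \left(-709\right)}{-12 - -200080 + 8 \left(-205\right)^{2}} = \frac{22688}{-12 + 200080 + 8 \cdot 42025} = \frac{22688}{-12 + 200080 + 336200} = \frac{22688}{536268} = 22688 \cdot \frac{1}{536268} = \frac{5672}{134067}$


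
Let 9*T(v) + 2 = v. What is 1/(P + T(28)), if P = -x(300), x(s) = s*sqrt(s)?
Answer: -117/1093499662 - 60750*sqrt(3)/546749831 ≈ -0.00019256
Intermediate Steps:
x(s) = s**(3/2)
T(v) = -2/9 + v/9
P = -3000*sqrt(3) (P = -300**(3/2) = -3000*sqrt(3) ≈ -5196.2)
1/(P + T(28)) = 1/(-3000*sqrt(3) + (-2/9 + (1/9)*28)) = 1/(-3000*sqrt(3) + (-2/9 + 28/9)) = 1/(-3000*sqrt(3) + 26/9) = 1/(26/9 - 3000*sqrt(3))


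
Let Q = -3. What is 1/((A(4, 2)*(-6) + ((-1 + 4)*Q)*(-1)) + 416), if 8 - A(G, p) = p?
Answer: 1/389 ≈ 0.0025707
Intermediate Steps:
A(G, p) = 8 - p
1/((A(4, 2)*(-6) + ((-1 + 4)*Q)*(-1)) + 416) = 1/(((8 - 1*2)*(-6) + ((-1 + 4)*(-3))*(-1)) + 416) = 1/(((8 - 2)*(-6) + (3*(-3))*(-1)) + 416) = 1/((6*(-6) - 9*(-1)) + 416) = 1/((-36 + 9) + 416) = 1/(-27 + 416) = 1/389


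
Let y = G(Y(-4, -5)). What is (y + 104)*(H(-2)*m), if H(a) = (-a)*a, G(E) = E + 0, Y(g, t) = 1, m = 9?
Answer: -3780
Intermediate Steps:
G(E) = E
H(a) = -a²
y = 1
(y + 104)*(H(-2)*m) = (1 + 104)*(-1*(-2)²*9) = 105*(-1*4*9) = 105*(-4*9) = 105*(-36) = -3780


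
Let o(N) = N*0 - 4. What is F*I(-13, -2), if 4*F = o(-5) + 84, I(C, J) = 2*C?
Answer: -520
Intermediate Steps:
o(N) = -4 (o(N) = 0 - 4 = -4)
F = 20 (F = (-4 + 84)/4 = (¼)*80 = 20)
F*I(-13, -2) = 20*(2*(-13)) = 20*(-26) = -520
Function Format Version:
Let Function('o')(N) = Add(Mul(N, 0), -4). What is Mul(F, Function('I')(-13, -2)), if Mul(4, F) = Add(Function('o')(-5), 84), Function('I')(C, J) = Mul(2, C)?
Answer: -520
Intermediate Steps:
Function('o')(N) = -4 (Function('o')(N) = Add(0, -4) = -4)
F = 20 (F = Mul(Rational(1, 4), Add(-4, 84)) = Mul(Rational(1, 4), 80) = 20)
Mul(F, Function('I')(-13, -2)) = Mul(20, Mul(2, -13)) = Mul(20, -26) = -520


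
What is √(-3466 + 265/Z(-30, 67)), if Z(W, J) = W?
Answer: I*√125094/6 ≈ 58.948*I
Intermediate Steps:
√(-3466 + 265/Z(-30, 67)) = √(-3466 + 265/(-30)) = √(-3466 + 265*(-1/30)) = √(-3466 - 53/6) = √(-20849/6) = I*√125094/6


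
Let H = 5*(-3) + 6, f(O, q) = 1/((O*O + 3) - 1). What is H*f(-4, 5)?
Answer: -1/2 ≈ -0.50000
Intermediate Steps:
f(O, q) = 1/(2 + O**2) (f(O, q) = 1/((O**2 + 3) - 1) = 1/((3 + O**2) - 1) = 1/(2 + O**2))
H = -9 (H = -15 + 6 = -9)
H*f(-4, 5) = -9/(2 + (-4)**2) = -9/(2 + 16) = -9/18 = -9*1/18 = -1/2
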